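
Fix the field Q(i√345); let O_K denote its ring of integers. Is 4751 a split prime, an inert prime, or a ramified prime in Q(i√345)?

Since -345 ≢ 1 mod 4, the ring of integers is ℤ[√-345] with discriminant 4·(-345) = -1380.
disc(K) = -1380 is not divisible by 4751; 4751 is unramified.
Euler's criterion: (-345)^2375 mod 4751 = 1. Thus (-345|4751) = 1.
Legendre symbol 1 ⇒ 4751 is split.

split — (4751) = 𝔭₁𝔭₂ with 𝔭₁ ≠ 𝔭₂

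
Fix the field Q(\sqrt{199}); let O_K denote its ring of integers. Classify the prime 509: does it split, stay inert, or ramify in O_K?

d = 199 ≡ 3 (mod 4), so O_K = ℤ[√199] and disc(K) = 4d = 796.
disc(K) = 796 is not divisible by 509; 509 is unramified.
Legendre symbol by Euler's criterion: (199/509) ≡ 199^254 ≡ 1 (mod 509), i.e. (199/509) = 1.
d is a quadratic residue mod p, hence 509 splits in O_K.

split — (509) = 𝔭₁𝔭₂ with 𝔭₁ ≠ 𝔭₂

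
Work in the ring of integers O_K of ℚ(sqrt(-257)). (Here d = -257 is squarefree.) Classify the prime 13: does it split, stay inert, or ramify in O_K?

Since -257 ≢ 1 mod 4, the ring of integers is ℤ[√-257] with discriminant 4·(-257) = -1028.
Since gcd(13, -1028) = 1 the prime 13 does not ramify.
Euler's criterion: (-257)^6 mod 13 = 1. Thus (-257|13) = 1.
(-257/13) = 1, so 13 splits.

splits completely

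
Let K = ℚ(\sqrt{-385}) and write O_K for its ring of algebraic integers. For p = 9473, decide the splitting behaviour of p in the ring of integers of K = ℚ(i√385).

-385 mod 4 = 3, hence disc K = 4·(-385) = -1540 and O_K = ℤ[√-385].
disc(K) = -1540 is not divisible by 9473; 9473 is unramified.
(-385/9473) = 9088^4736 mod 9473 = 1, giving Legendre symbol 1.
(-385/9473) = 1, so 9473 splits.

p splits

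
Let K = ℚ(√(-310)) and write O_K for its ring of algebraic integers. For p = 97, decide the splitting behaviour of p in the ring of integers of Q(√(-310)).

-310 mod 4 = 2, hence disc K = 4·(-310) = -1240 and O_K = ℤ[√-310].
disc(K) = -1240 is not divisible by 97; 97 is unramified.
Legendre symbol by Euler's criterion: (-310/97) ≡ (-310)^48 ≡ 96 (mod 97), i.e. (-310/97) = -1.
d is a non-residue mod p, hence 97 remains inert in O_K.

inert — (97) stays prime in O_K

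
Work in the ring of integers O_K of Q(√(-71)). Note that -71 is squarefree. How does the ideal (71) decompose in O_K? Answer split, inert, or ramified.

71 is ramified

d = -71 ≡ 1 (mod 4), so O_K = ℤ[(1+√-71)/2] and disc(K) = d = -71.
Ramification test: 71 | -71. The prime 71 ramifies in K.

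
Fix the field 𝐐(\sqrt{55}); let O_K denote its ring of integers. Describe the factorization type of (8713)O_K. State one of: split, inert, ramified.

d = 55 ≡ 3 (mod 4), so O_K = ℤ[√55] and disc(K) = 4d = 220.
8713 ∤ 220, so 8713 is unramified.
Legendre symbol by Euler's criterion: (55/8713) ≡ 55^4356 ≡ 8712 (mod 8713), i.e. (55/8713) = -1.
Legendre symbol -1 ⇒ 8713 is inert.

remains prime (inert)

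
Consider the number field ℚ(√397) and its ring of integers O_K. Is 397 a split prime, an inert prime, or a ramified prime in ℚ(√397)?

ramifies in O_K

d = 397 ≡ 1 (mod 4), so O_K = ℤ[(1+√397)/2] and disc(K) = d = 397.
397 divides disc(K) = 397, so 397 ramifies.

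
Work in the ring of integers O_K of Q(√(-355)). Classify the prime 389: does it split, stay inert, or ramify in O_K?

Since -355 ≡ 1 mod 4, the ring of integers is ℤ[(1+√-355)/2] with discriminant -355.
Since gcd(389, -355) = 1 the prime 389 does not ramify.
Euler's criterion: (-355)^194 mod 389 = 388. Thus (-355|389) = -1.
(-355/389) = -1, so 389 is inert.

inert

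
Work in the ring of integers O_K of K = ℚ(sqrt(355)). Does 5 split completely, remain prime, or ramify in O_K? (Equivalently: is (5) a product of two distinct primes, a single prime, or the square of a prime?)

p ramifies

d = 355 ≡ 3 (mod 4), so O_K = ℤ[√355] and disc(K) = 4d = 1420.
5 divides disc(K) = 1420, so 5 ramifies.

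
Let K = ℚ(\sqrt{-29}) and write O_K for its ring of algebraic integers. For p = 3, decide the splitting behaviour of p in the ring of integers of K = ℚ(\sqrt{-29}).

3 splits in O_K

Since -29 ≢ 1 mod 4, the ring of integers is ℤ[√-29] with discriminant 4·(-29) = -116.
Since gcd(3, -116) = 1 the prime 3 does not ramify.
Compute (-29/3) via Euler: 1^((3-1)/2) mod 3 = 1, so (-29/3) = 1.
d is a quadratic residue mod p, hence 3 splits in O_K.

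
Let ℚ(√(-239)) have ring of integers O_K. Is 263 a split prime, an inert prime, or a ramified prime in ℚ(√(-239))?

d = -239 ≡ 1 (mod 4), so O_K = ℤ[(1+√-239)/2] and disc(K) = d = -239.
Since gcd(263, -239) = 1 the prime 263 does not ramify.
(-239/263) = 24^131 mod 263 = 1, giving Legendre symbol 1.
Legendre symbol 1 ⇒ 263 is split.

split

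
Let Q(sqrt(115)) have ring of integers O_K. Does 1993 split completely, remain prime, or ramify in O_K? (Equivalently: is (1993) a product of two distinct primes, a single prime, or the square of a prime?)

Since 115 ≢ 1 mod 4, the ring of integers is ℤ[√115] with discriminant 4·115 = 460.
1993 ∤ 460, so 1993 is unramified.
(115/1993) = 115^996 mod 1993 = 1, giving Legendre symbol 1.
(115/1993) = 1, so 1993 splits.

splits completely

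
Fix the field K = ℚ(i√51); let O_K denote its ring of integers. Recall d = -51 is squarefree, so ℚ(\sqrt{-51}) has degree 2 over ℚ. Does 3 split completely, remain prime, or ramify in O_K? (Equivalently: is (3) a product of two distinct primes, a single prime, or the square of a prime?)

Since -51 ≡ 1 mod 4, the ring of integers is ℤ[(1+√-51)/2] with discriminant -51.
3 divides disc(K) = -51, so 3 ramifies.

ramified — (3) = 𝔭²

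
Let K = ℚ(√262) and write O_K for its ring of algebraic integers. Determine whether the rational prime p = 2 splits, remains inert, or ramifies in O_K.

262 mod 4 = 2, hence disc K = 4·262 = 1048 and O_K = ℤ[√262].
2 divides disc(K) = 1048, so 2 ramifies.

p ramifies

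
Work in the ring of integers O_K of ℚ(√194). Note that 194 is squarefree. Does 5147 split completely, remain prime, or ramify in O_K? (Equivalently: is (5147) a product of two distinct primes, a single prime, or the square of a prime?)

inert

d = 194 ≡ 2 (mod 4), so O_K = ℤ[√194] and disc(K) = 4d = 776.
disc(K) = 776 is not divisible by 5147; 5147 is unramified.
Euler's criterion: 194^2573 mod 5147 = 5146. Thus (194|5147) = -1.
d is a non-residue mod p, hence 5147 remains inert in O_K.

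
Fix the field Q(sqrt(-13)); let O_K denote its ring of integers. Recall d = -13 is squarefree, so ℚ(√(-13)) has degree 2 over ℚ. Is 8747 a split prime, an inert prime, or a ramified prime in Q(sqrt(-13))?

8747 splits in O_K

-13 mod 4 = 3, hence disc K = 4·(-13) = -52 and O_K = ℤ[√-13].
disc(K) = -52 is not divisible by 8747; 8747 is unramified.
Compute (-13/8747) via Euler: 8734^((8747-1)/2) mod 8747 = 1, so (-13/8747) = 1.
d is a quadratic residue mod p, hence 8747 splits in O_K.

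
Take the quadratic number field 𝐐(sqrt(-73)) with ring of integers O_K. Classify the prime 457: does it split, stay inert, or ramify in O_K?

-73 mod 4 = 3, hence disc K = 4·(-73) = -292 and O_K = ℤ[√-73].
457 ∤ -292, so 457 is unramified.
Euler's criterion: (-73)^228 mod 457 = 1. Thus (-73|457) = 1.
d is a quadratic residue mod p, hence 457 splits in O_K.

split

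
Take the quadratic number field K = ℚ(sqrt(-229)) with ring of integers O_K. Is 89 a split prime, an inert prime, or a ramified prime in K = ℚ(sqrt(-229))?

Since -229 ≢ 1 mod 4, the ring of integers is ℤ[√-229] with discriminant 4·(-229) = -916.
disc(K) = -916 is not divisible by 89; 89 is unramified.
(-229/89) = 38^44 mod 89 = 88, giving Legendre symbol -1.
Legendre symbol -1 ⇒ 89 is inert.

inert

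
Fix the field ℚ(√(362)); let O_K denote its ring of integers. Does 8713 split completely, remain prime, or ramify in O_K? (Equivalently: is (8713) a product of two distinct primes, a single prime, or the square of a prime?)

362 mod 4 = 2, hence disc K = 4·362 = 1448 and O_K = ℤ[√362].
Since gcd(8713, 1448) = 1 the prime 8713 does not ramify.
Legendre symbol by Euler's criterion: (362/8713) ≡ 362^4356 ≡ 1 (mod 8713), i.e. (362/8713) = 1.
d is a quadratic residue mod p, hence 8713 splits in O_K.

split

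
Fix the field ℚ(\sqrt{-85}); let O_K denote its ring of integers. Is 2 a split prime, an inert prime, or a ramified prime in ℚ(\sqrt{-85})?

Since -85 ≢ 1 mod 4, the ring of integers is ℤ[√-85] with discriminant 4·(-85) = -340.
2 divides disc(K) = -340, so 2 ramifies.

ramified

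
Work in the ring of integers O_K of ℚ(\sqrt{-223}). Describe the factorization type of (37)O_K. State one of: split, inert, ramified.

37 splits in O_K

Since -223 ≡ 1 mod 4, the ring of integers is ℤ[(1+√-223)/2] with discriminant -223.
37 ∤ -223, so 37 is unramified.
Compute (-223/37) via Euler: 36^((37-1)/2) mod 37 = 1, so (-223/37) = 1.
(-223/37) = 1, so 37 splits.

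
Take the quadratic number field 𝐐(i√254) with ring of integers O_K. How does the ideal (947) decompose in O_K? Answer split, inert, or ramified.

d = -254 ≡ 2 (mod 4), so O_K = ℤ[√-254] and disc(K) = 4d = -1016.
947 ∤ -1016, so 947 is unramified.
Compute (-254/947) via Euler: 693^((947-1)/2) mod 947 = 1, so (-254/947) = 1.
(-254/947) = 1, so 947 splits.

split — (947) = 𝔭₁𝔭₂ with 𝔭₁ ≠ 𝔭₂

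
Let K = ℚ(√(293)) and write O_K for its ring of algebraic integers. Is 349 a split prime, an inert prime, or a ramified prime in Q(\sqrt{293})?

p splits

293 mod 4 = 1, hence disc K = 293 and O_K = ℤ[(1+√293)/2].
349 ∤ 293, so 349 is unramified.
(293/349) = 293^174 mod 349 = 1, giving Legendre symbol 1.
d is a quadratic residue mod p, hence 349 splits in O_K.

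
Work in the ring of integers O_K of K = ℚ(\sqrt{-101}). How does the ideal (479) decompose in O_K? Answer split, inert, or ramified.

d = -101 ≡ 3 (mod 4), so O_K = ℤ[√-101] and disc(K) = 4d = -404.
disc(K) = -404 is not divisible by 479; 479 is unramified.
Euler's criterion: (-101)^239 mod 479 = 1. Thus (-101|479) = 1.
Legendre symbol 1 ⇒ 479 is split.

p splits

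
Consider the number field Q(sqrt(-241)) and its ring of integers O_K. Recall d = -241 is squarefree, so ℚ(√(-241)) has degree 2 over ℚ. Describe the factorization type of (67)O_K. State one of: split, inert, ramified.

d = -241 ≡ 3 (mod 4), so O_K = ℤ[√-241] and disc(K) = 4d = -964.
Since gcd(67, -964) = 1 the prime 67 does not ramify.
Legendre symbol by Euler's criterion: (-241/67) ≡ (-241)^33 ≡ 66 (mod 67), i.e. (-241/67) = -1.
(-241/67) = -1, so 67 is inert.

inert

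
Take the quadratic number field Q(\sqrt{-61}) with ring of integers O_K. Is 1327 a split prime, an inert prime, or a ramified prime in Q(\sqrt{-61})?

1327 remains inert

Since -61 ≢ 1 mod 4, the ring of integers is ℤ[√-61] with discriminant 4·(-61) = -244.
disc(K) = -244 is not divisible by 1327; 1327 is unramified.
Legendre symbol by Euler's criterion: (-61/1327) ≡ (-61)^663 ≡ 1326 (mod 1327), i.e. (-61/1327) = -1.
(-61/1327) = -1, so 1327 is inert.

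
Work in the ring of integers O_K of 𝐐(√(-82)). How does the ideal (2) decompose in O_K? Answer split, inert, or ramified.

d = -82 ≡ 2 (mod 4), so O_K = ℤ[√-82] and disc(K) = 4d = -328.
2 divides disc(K) = -328, so 2 ramifies.

2 is ramified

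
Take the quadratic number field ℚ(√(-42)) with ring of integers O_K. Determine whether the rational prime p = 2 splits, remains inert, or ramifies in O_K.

2 is ramified

d = -42 ≡ 2 (mod 4), so O_K = ℤ[√-42] and disc(K) = 4d = -168.
Ramification test: 2 | -168. The prime 2 ramifies in K.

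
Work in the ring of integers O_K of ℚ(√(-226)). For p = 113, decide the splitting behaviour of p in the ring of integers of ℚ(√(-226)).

d = -226 ≡ 2 (mod 4), so O_K = ℤ[√-226] and disc(K) = 4d = -904.
disc(K) = -904 = 113·(-8), so p = 113 is ramified.

ramified — (113) = 𝔭²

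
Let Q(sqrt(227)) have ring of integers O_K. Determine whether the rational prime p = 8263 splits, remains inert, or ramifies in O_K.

Since 227 ≢ 1 mod 4, the ring of integers is ℤ[√227] with discriminant 4·227 = 908.
disc(K) = 908 is not divisible by 8263; 8263 is unramified.
Euler's criterion: 227^4131 mod 8263 = 1. Thus (227|8263) = 1.
d is a quadratic residue mod p, hence 8263 splits in O_K.

split — (8263) = 𝔭₁𝔭₂ with 𝔭₁ ≠ 𝔭₂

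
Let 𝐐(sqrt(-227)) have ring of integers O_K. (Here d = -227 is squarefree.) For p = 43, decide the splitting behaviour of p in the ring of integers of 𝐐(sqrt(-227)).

p splits

-227 mod 4 = 1, hence disc K = -227 and O_K = ℤ[(1+√-227)/2].
disc(K) = -227 is not divisible by 43; 43 is unramified.
Compute (-227/43) via Euler: 31^((43-1)/2) mod 43 = 1, so (-227/43) = 1.
Legendre symbol 1 ⇒ 43 is split.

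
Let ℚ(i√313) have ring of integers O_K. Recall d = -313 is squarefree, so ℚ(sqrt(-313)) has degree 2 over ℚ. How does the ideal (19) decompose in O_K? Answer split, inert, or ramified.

Since -313 ≢ 1 mod 4, the ring of integers is ℤ[√-313] with discriminant 4·(-313) = -1252.
19 ∤ -1252, so 19 is unramified.
Legendre symbol by Euler's criterion: (-313/19) ≡ (-313)^9 ≡ 18 (mod 19), i.e. (-313/19) = -1.
(-313/19) = -1, so 19 is inert.

p is inert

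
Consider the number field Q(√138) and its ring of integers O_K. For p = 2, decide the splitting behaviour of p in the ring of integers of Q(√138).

ramifies in O_K

Since 138 ≢ 1 mod 4, the ring of integers is ℤ[√138] with discriminant 4·138 = 552.
disc(K) = 552 = 2·276, so p = 2 is ramified.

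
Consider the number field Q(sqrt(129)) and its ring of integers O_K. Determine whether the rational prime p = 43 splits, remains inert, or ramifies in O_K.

p ramifies

Since 129 ≡ 1 mod 4, the ring of integers is ℤ[(1+√129)/2] with discriminant 129.
disc(K) = 129 = 43·3, so p = 43 is ramified.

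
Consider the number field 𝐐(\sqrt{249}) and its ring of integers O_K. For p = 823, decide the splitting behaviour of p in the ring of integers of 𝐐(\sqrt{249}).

823 remains inert

249 mod 4 = 1, hence disc K = 249 and O_K = ℤ[(1+√249)/2].
Since gcd(823, 249) = 1 the prime 823 does not ramify.
Legendre symbol by Euler's criterion: (249/823) ≡ 249^411 ≡ 822 (mod 823), i.e. (249/823) = -1.
d is a non-residue mod p, hence 823 remains inert in O_K.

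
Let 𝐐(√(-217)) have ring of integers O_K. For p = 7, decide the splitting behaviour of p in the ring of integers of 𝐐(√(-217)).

Since -217 ≢ 1 mod 4, the ring of integers is ℤ[√-217] with discriminant 4·(-217) = -868.
disc(K) = -868 = 7·(-124), so p = 7 is ramified.

ramifies in O_K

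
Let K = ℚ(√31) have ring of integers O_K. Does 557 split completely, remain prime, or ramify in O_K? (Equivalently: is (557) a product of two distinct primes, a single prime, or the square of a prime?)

p is inert

Since 31 ≢ 1 mod 4, the ring of integers is ℤ[√31] with discriminant 4·31 = 124.
557 ∤ 124, so 557 is unramified.
(31/557) = 31^278 mod 557 = 556, giving Legendre symbol -1.
d is a non-residue mod p, hence 557 remains inert in O_K.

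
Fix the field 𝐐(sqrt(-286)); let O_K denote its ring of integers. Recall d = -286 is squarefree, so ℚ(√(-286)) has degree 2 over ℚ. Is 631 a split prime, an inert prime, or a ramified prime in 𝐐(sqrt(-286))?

p is inert

Since -286 ≢ 1 mod 4, the ring of integers is ℤ[√-286] with discriminant 4·(-286) = -1144.
disc(K) = -1144 is not divisible by 631; 631 is unramified.
Legendre symbol by Euler's criterion: (-286/631) ≡ (-286)^315 ≡ 630 (mod 631), i.e. (-286/631) = -1.
(-286/631) = -1, so 631 is inert.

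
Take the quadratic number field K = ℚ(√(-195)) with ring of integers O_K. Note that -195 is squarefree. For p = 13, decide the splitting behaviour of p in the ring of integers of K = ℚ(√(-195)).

ramified

-195 mod 4 = 1, hence disc K = -195 and O_K = ℤ[(1+√-195)/2].
Ramification test: 13 | -195. The prime 13 ramifies in K.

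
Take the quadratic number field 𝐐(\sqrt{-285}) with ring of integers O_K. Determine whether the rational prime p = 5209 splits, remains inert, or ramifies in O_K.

inert — (5209) stays prime in O_K

d = -285 ≡ 3 (mod 4), so O_K = ℤ[√-285] and disc(K) = 4d = -1140.
disc(K) = -1140 is not divisible by 5209; 5209 is unramified.
Euler's criterion: (-285)^2604 mod 5209 = 5208. Thus (-285|5209) = -1.
(-285/5209) = -1, so 5209 is inert.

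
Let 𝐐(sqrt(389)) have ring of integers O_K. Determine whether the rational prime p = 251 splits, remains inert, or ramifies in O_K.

251 remains inert

389 mod 4 = 1, hence disc K = 389 and O_K = ℤ[(1+√389)/2].
Since gcd(251, 389) = 1 the prime 251 does not ramify.
(389/251) = 138^125 mod 251 = 250, giving Legendre symbol -1.
(389/251) = -1, so 251 is inert.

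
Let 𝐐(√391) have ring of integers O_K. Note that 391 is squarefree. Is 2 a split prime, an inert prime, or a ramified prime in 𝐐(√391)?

p ramifies

Since 391 ≢ 1 mod 4, the ring of integers is ℤ[√391] with discriminant 4·391 = 1564.
disc(K) = 1564 = 2·782, so p = 2 is ramified.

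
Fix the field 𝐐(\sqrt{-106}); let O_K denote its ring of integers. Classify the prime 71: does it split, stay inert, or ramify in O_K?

d = -106 ≡ 2 (mod 4), so O_K = ℤ[√-106] and disc(K) = 4d = -424.
Since gcd(71, -424) = 1 the prime 71 does not ramify.
Legendre symbol by Euler's criterion: (-106/71) ≡ (-106)^35 ≡ 1 (mod 71), i.e. (-106/71) = 1.
d is a quadratic residue mod p, hence 71 splits in O_K.

p splits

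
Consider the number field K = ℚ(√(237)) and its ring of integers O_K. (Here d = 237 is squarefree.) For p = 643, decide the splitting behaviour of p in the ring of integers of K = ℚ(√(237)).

Since 237 ≡ 1 mod 4, the ring of integers is ℤ[(1+√237)/2] with discriminant 237.
disc(K) = 237 is not divisible by 643; 643 is unramified.
Euler's criterion: 237^321 mod 643 = 1. Thus (237|643) = 1.
d is a quadratic residue mod p, hence 643 splits in O_K.

split — (643) = 𝔭₁𝔭₂ with 𝔭₁ ≠ 𝔭₂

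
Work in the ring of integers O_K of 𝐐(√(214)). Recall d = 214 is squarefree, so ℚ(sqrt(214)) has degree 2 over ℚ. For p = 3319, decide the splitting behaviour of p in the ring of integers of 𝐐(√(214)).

3319 splits in O_K

d = 214 ≡ 2 (mod 4), so O_K = ℤ[√214] and disc(K) = 4d = 856.
Since gcd(3319, 856) = 1 the prime 3319 does not ramify.
Legendre symbol by Euler's criterion: (214/3319) ≡ 214^1659 ≡ 1 (mod 3319), i.e. (214/3319) = 1.
Legendre symbol 1 ⇒ 3319 is split.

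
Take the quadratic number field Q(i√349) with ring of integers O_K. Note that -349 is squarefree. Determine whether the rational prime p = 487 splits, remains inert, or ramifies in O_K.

Since -349 ≢ 1 mod 4, the ring of integers is ℤ[√-349] with discriminant 4·(-349) = -1396.
disc(K) = -1396 is not divisible by 487; 487 is unramified.
(-349/487) = 138^243 mod 487 = 1, giving Legendre symbol 1.
(-349/487) = 1, so 487 splits.

splits completely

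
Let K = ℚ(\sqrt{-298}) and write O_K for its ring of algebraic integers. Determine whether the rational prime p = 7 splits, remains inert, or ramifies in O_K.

7 remains inert

d = -298 ≡ 2 (mod 4), so O_K = ℤ[√-298] and disc(K) = 4d = -1192.
7 ∤ -1192, so 7 is unramified.
Compute (-298/7) via Euler: 3^((7-1)/2) mod 7 = 6, so (-298/7) = -1.
d is a non-residue mod p, hence 7 remains inert in O_K.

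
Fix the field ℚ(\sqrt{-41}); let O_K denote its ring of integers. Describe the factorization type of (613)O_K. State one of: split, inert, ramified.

p splits

d = -41 ≡ 3 (mod 4), so O_K = ℤ[√-41] and disc(K) = 4d = -164.
Since gcd(613, -164) = 1 the prime 613 does not ramify.
(-41/613) = 572^306 mod 613 = 1, giving Legendre symbol 1.
(-41/613) = 1, so 613 splits.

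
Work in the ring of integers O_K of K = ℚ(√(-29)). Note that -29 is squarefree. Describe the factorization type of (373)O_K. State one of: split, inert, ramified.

d = -29 ≡ 3 (mod 4), so O_K = ℤ[√-29] and disc(K) = 4d = -116.
disc(K) = -116 is not divisible by 373; 373 is unramified.
Compute (-29/373) via Euler: 344^((373-1)/2) mod 373 = 1, so (-29/373) = 1.
d is a quadratic residue mod p, hence 373 splits in O_K.

p splits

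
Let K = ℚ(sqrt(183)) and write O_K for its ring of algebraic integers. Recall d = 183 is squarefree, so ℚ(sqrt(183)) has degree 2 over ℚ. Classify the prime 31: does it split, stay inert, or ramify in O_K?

183 mod 4 = 3, hence disc K = 4·183 = 732 and O_K = ℤ[√183].
Since gcd(31, 732) = 1 the prime 31 does not ramify.
(183/31) = 28^15 mod 31 = 1, giving Legendre symbol 1.
(183/31) = 1, so 31 splits.

p splits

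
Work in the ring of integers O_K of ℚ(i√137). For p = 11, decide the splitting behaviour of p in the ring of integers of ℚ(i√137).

inert — (11) stays prime in O_K

Since -137 ≢ 1 mod 4, the ring of integers is ℤ[√-137] with discriminant 4·(-137) = -548.
Since gcd(11, -548) = 1 the prime 11 does not ramify.
Compute (-137/11) via Euler: 6^((11-1)/2) mod 11 = 10, so (-137/11) = -1.
Legendre symbol -1 ⇒ 11 is inert.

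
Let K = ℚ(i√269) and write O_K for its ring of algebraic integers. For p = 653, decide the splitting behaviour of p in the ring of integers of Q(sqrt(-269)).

d = -269 ≡ 3 (mod 4), so O_K = ℤ[√-269] and disc(K) = 4d = -1076.
Since gcd(653, -1076) = 1 the prime 653 does not ramify.
Legendre symbol by Euler's criterion: (-269/653) ≡ (-269)^326 ≡ 1 (mod 653), i.e. (-269/653) = 1.
Legendre symbol 1 ⇒ 653 is split.

653 splits in O_K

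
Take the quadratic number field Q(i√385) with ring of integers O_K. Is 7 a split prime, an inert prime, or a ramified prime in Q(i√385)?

d = -385 ≡ 3 (mod 4), so O_K = ℤ[√-385] and disc(K) = 4d = -1540.
Ramification test: 7 | -1540. The prime 7 ramifies in K.

ramified — (7) = 𝔭²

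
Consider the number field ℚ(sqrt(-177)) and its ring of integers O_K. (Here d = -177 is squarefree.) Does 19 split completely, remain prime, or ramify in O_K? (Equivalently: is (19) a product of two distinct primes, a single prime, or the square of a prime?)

d = -177 ≡ 3 (mod 4), so O_K = ℤ[√-177] and disc(K) = 4d = -708.
19 ∤ -708, so 19 is unramified.
Legendre symbol by Euler's criterion: (-177/19) ≡ (-177)^9 ≡ 18 (mod 19), i.e. (-177/19) = -1.
Legendre symbol -1 ⇒ 19 is inert.

inert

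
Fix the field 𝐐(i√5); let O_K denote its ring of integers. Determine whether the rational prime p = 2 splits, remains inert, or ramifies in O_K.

d = -5 ≡ 3 (mod 4), so O_K = ℤ[√-5] and disc(K) = 4d = -20.
disc(K) = -20 = 2·(-10), so p = 2 is ramified.

ramified — (2) = 𝔭²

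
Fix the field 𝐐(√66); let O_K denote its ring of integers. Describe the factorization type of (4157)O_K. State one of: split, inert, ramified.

4157 remains inert

Since 66 ≢ 1 mod 4, the ring of integers is ℤ[√66] with discriminant 4·66 = 264.
4157 ∤ 264, so 4157 is unramified.
Compute (66/4157) via Euler: 66^((4157-1)/2) mod 4157 = 4156, so (66/4157) = -1.
(66/4157) = -1, so 4157 is inert.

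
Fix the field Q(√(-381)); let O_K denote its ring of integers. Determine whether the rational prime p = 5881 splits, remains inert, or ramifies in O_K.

p is inert

d = -381 ≡ 3 (mod 4), so O_K = ℤ[√-381] and disc(K) = 4d = -1524.
disc(K) = -1524 is not divisible by 5881; 5881 is unramified.
Euler's criterion: (-381)^2940 mod 5881 = 5880. Thus (-381|5881) = -1.
d is a non-residue mod p, hence 5881 remains inert in O_K.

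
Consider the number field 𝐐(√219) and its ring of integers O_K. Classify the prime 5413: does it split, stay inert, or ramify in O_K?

inert — (5413) stays prime in O_K

Since 219 ≢ 1 mod 4, the ring of integers is ℤ[√219] with discriminant 4·219 = 876.
disc(K) = 876 is not divisible by 5413; 5413 is unramified.
Euler's criterion: 219^2706 mod 5413 = 5412. Thus (219|5413) = -1.
d is a non-residue mod p, hence 5413 remains inert in O_K.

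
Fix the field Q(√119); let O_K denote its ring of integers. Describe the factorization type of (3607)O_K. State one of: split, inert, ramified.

Since 119 ≢ 1 mod 4, the ring of integers is ℤ[√119] with discriminant 4·119 = 476.
Since gcd(3607, 476) = 1 the prime 3607 does not ramify.
Euler's criterion: 119^1803 mod 3607 = 1. Thus (119|3607) = 1.
(119/3607) = 1, so 3607 splits.

p splits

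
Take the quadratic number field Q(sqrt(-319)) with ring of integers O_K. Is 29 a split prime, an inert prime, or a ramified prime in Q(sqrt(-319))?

ramified — (29) = 𝔭²

d = -319 ≡ 1 (mod 4), so O_K = ℤ[(1+√-319)/2] and disc(K) = d = -319.
disc(K) = -319 = 29·(-11), so p = 29 is ramified.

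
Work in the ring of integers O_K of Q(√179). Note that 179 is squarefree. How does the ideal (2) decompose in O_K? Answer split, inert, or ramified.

ramifies in O_K

Since 179 ≢ 1 mod 4, the ring of integers is ℤ[√179] with discriminant 4·179 = 716.
Ramification test: 2 | 716. The prime 2 ramifies in K.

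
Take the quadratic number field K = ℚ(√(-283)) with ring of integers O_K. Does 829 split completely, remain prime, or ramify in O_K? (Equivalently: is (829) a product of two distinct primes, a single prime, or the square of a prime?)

splits completely

-283 mod 4 = 1, hence disc K = -283 and O_K = ℤ[(1+√-283)/2].
829 ∤ -283, so 829 is unramified.
Compute (-283/829) via Euler: 546^((829-1)/2) mod 829 = 1, so (-283/829) = 1.
d is a quadratic residue mod p, hence 829 splits in O_K.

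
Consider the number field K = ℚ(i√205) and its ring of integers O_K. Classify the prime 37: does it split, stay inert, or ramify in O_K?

remains prime (inert)

-205 mod 4 = 3, hence disc K = 4·(-205) = -820 and O_K = ℤ[√-205].
Since gcd(37, -820) = 1 the prime 37 does not ramify.
Compute (-205/37) via Euler: 17^((37-1)/2) mod 37 = 36, so (-205/37) = -1.
Legendre symbol -1 ⇒ 37 is inert.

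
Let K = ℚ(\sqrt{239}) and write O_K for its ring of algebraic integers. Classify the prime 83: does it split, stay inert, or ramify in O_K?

239 mod 4 = 3, hence disc K = 4·239 = 956 and O_K = ℤ[√239].
disc(K) = 956 is not divisible by 83; 83 is unramified.
(239/83) = 73^41 mod 83 = 82, giving Legendre symbol -1.
Legendre symbol -1 ⇒ 83 is inert.

inert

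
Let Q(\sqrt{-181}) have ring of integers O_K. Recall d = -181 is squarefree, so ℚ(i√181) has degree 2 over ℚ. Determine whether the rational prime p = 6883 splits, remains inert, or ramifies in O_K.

inert — (6883) stays prime in O_K

-181 mod 4 = 3, hence disc K = 4·(-181) = -724 and O_K = ℤ[√-181].
Since gcd(6883, -724) = 1 the prime 6883 does not ramify.
Legendre symbol by Euler's criterion: (-181/6883) ≡ (-181)^3441 ≡ 6882 (mod 6883), i.e. (-181/6883) = -1.
Legendre symbol -1 ⇒ 6883 is inert.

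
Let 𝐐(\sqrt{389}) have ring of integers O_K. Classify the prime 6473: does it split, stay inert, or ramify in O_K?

d = 389 ≡ 1 (mod 4), so O_K = ℤ[(1+√389)/2] and disc(K) = d = 389.
6473 ∤ 389, so 6473 is unramified.
Compute (389/6473) via Euler: 389^((6473-1)/2) mod 6473 = 1, so (389/6473) = 1.
Legendre symbol 1 ⇒ 6473 is split.

split — (6473) = 𝔭₁𝔭₂ with 𝔭₁ ≠ 𝔭₂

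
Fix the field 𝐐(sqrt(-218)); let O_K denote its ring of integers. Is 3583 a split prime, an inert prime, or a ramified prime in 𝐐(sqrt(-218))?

3583 splits in O_K

-218 mod 4 = 2, hence disc K = 4·(-218) = -872 and O_K = ℤ[√-218].
Since gcd(3583, -872) = 1 the prime 3583 does not ramify.
(-218/3583) = 3365^1791 mod 3583 = 1, giving Legendre symbol 1.
(-218/3583) = 1, so 3583 splits.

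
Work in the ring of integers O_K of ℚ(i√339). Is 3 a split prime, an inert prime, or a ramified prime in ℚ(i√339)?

ramified

d = -339 ≡ 1 (mod 4), so O_K = ℤ[(1+√-339)/2] and disc(K) = d = -339.
3 divides disc(K) = -339, so 3 ramifies.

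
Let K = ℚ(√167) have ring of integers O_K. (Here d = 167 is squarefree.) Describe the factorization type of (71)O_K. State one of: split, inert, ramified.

p splits

Since 167 ≢ 1 mod 4, the ring of integers is ℤ[√167] with discriminant 4·167 = 668.
71 ∤ 668, so 71 is unramified.
(167/71) = 25^35 mod 71 = 1, giving Legendre symbol 1.
d is a quadratic residue mod p, hence 71 splits in O_K.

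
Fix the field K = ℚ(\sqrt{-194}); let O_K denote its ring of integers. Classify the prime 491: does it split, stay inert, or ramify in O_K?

split — (491) = 𝔭₁𝔭₂ with 𝔭₁ ≠ 𝔭₂

Since -194 ≢ 1 mod 4, the ring of integers is ℤ[√-194] with discriminant 4·(-194) = -776.
491 ∤ -776, so 491 is unramified.
(-194/491) = 297^245 mod 491 = 1, giving Legendre symbol 1.
(-194/491) = 1, so 491 splits.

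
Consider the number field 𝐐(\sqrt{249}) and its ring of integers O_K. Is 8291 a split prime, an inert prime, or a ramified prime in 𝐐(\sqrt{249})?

d = 249 ≡ 1 (mod 4), so O_K = ℤ[(1+√249)/2] and disc(K) = d = 249.
disc(K) = 249 is not divisible by 8291; 8291 is unramified.
Legendre symbol by Euler's criterion: (249/8291) ≡ 249^4145 ≡ 1 (mod 8291), i.e. (249/8291) = 1.
d is a quadratic residue mod p, hence 8291 splits in O_K.

split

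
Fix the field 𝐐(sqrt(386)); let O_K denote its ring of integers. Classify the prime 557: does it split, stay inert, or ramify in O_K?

p splits

386 mod 4 = 2, hence disc K = 4·386 = 1544 and O_K = ℤ[√386].
Since gcd(557, 1544) = 1 the prime 557 does not ramify.
Compute (386/557) via Euler: 386^((557-1)/2) mod 557 = 1, so (386/557) = 1.
Legendre symbol 1 ⇒ 557 is split.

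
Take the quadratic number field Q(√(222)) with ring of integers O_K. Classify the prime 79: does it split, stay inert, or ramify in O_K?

p splits

222 mod 4 = 2, hence disc K = 4·222 = 888 and O_K = ℤ[√222].
79 ∤ 888, so 79 is unramified.
Euler's criterion: 222^39 mod 79 = 1. Thus (222|79) = 1.
Legendre symbol 1 ⇒ 79 is split.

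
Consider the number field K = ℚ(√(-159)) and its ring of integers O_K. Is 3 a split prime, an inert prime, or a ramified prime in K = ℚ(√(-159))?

ramified — (3) = 𝔭²

d = -159 ≡ 1 (mod 4), so O_K = ℤ[(1+√-159)/2] and disc(K) = d = -159.
3 divides disc(K) = -159, so 3 ramifies.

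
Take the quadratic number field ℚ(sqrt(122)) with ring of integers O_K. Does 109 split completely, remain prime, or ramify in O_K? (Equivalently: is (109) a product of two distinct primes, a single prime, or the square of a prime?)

109 remains inert

d = 122 ≡ 2 (mod 4), so O_K = ℤ[√122] and disc(K) = 4d = 488.
disc(K) = 488 is not divisible by 109; 109 is unramified.
Euler's criterion: 122^54 mod 109 = 108. Thus (122|109) = -1.
(122/109) = -1, so 109 is inert.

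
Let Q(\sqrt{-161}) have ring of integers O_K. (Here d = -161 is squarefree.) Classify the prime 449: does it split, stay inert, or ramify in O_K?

-161 mod 4 = 3, hence disc K = 4·(-161) = -644 and O_K = ℤ[√-161].
disc(K) = -644 is not divisible by 449; 449 is unramified.
Euler's criterion: (-161)^224 mod 449 = 1. Thus (-161|449) = 1.
Legendre symbol 1 ⇒ 449 is split.

449 splits in O_K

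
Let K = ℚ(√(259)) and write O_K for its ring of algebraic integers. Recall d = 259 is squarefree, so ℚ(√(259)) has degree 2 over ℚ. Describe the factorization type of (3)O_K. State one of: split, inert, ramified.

p splits

259 mod 4 = 3, hence disc K = 4·259 = 1036 and O_K = ℤ[√259].
3 ∤ 1036, so 3 is unramified.
Euler's criterion: 259^1 mod 3 = 1. Thus (259|3) = 1.
Legendre symbol 1 ⇒ 3 is split.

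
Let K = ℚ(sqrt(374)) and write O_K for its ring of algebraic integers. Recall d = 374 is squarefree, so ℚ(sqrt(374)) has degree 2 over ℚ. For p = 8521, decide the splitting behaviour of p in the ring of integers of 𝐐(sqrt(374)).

p is inert

Since 374 ≢ 1 mod 4, the ring of integers is ℤ[√374] with discriminant 4·374 = 1496.
Since gcd(8521, 1496) = 1 the prime 8521 does not ramify.
Compute (374/8521) via Euler: 374^((8521-1)/2) mod 8521 = 8520, so (374/8521) = -1.
d is a non-residue mod p, hence 8521 remains inert in O_K.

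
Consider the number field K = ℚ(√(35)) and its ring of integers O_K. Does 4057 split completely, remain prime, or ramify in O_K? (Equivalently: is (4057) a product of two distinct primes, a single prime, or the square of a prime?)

4057 remains inert

35 mod 4 = 3, hence disc K = 4·35 = 140 and O_K = ℤ[√35].
4057 ∤ 140, so 4057 is unramified.
Compute (35/4057) via Euler: 35^((4057-1)/2) mod 4057 = 4056, so (35/4057) = -1.
d is a non-residue mod p, hence 4057 remains inert in O_K.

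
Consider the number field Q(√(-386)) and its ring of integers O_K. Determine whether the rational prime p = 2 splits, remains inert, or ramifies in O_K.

d = -386 ≡ 2 (mod 4), so O_K = ℤ[√-386] and disc(K) = 4d = -1544.
Ramification test: 2 | -1544. The prime 2 ramifies in K.

ramifies in O_K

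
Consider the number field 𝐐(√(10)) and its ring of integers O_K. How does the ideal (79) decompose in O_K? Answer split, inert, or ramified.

d = 10 ≡ 2 (mod 4), so O_K = ℤ[√10] and disc(K) = 4d = 40.
disc(K) = 40 is not divisible by 79; 79 is unramified.
(10/79) = 10^39 mod 79 = 1, giving Legendre symbol 1.
Legendre symbol 1 ⇒ 79 is split.

split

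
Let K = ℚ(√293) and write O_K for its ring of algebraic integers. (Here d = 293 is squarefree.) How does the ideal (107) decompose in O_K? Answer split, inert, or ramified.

splits completely

d = 293 ≡ 1 (mod 4), so O_K = ℤ[(1+√293)/2] and disc(K) = d = 293.
Since gcd(107, 293) = 1 the prime 107 does not ramify.
Legendre symbol by Euler's criterion: (293/107) ≡ 293^53 ≡ 1 (mod 107), i.e. (293/107) = 1.
d is a quadratic residue mod p, hence 107 splits in O_K.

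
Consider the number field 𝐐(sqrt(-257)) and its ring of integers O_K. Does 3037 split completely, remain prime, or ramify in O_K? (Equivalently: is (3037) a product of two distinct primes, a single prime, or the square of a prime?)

d = -257 ≡ 3 (mod 4), so O_K = ℤ[√-257] and disc(K) = 4d = -1028.
3037 ∤ -1028, so 3037 is unramified.
Euler's criterion: (-257)^1518 mod 3037 = 3036. Thus (-257|3037) = -1.
Legendre symbol -1 ⇒ 3037 is inert.

p is inert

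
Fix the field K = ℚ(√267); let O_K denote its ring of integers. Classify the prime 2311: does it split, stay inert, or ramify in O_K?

split — (2311) = 𝔭₁𝔭₂ with 𝔭₁ ≠ 𝔭₂

Since 267 ≢ 1 mod 4, the ring of integers is ℤ[√267] with discriminant 4·267 = 1068.
disc(K) = 1068 is not divisible by 2311; 2311 is unramified.
(267/2311) = 267^1155 mod 2311 = 1, giving Legendre symbol 1.
Legendre symbol 1 ⇒ 2311 is split.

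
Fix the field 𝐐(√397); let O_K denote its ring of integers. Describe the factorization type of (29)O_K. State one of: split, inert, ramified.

d = 397 ≡ 1 (mod 4), so O_K = ℤ[(1+√397)/2] and disc(K) = d = 397.
Since gcd(29, 397) = 1 the prime 29 does not ramify.
(397/29) = 20^14 mod 29 = 1, giving Legendre symbol 1.
Legendre symbol 1 ⇒ 29 is split.

splits completely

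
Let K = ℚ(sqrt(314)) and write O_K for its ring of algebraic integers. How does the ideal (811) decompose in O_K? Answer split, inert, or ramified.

Since 314 ≢ 1 mod 4, the ring of integers is ℤ[√314] with discriminant 4·314 = 1256.
disc(K) = 1256 is not divisible by 811; 811 is unramified.
(314/811) = 314^405 mod 811 = 1, giving Legendre symbol 1.
(314/811) = 1, so 811 splits.

811 splits in O_K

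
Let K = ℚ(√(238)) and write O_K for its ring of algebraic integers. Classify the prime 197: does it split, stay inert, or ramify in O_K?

split

238 mod 4 = 2, hence disc K = 4·238 = 952 and O_K = ℤ[√238].
197 ∤ 952, so 197 is unramified.
(238/197) = 41^98 mod 197 = 1, giving Legendre symbol 1.
d is a quadratic residue mod p, hence 197 splits in O_K.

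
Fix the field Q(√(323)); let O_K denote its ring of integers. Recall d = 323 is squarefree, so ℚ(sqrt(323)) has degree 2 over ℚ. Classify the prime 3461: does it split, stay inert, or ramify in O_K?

d = 323 ≡ 3 (mod 4), so O_K = ℤ[√323] and disc(K) = 4d = 1292.
disc(K) = 1292 is not divisible by 3461; 3461 is unramified.
Legendre symbol by Euler's criterion: (323/3461) ≡ 323^1730 ≡ 1 (mod 3461), i.e. (323/3461) = 1.
(323/3461) = 1, so 3461 splits.

split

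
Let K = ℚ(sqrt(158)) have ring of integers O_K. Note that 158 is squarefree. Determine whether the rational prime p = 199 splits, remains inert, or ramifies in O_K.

split — (199) = 𝔭₁𝔭₂ with 𝔭₁ ≠ 𝔭₂

Since 158 ≢ 1 mod 4, the ring of integers is ℤ[√158] with discriminant 4·158 = 632.
Since gcd(199, 632) = 1 the prime 199 does not ramify.
(158/199) = 158^99 mod 199 = 1, giving Legendre symbol 1.
Legendre symbol 1 ⇒ 199 is split.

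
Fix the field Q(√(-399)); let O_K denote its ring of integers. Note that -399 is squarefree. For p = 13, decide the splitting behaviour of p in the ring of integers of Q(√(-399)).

-399 mod 4 = 1, hence disc K = -399 and O_K = ℤ[(1+√-399)/2].
disc(K) = -399 is not divisible by 13; 13 is unramified.
(-399/13) = 4^6 mod 13 = 1, giving Legendre symbol 1.
d is a quadratic residue mod p, hence 13 splits in O_K.

13 splits in O_K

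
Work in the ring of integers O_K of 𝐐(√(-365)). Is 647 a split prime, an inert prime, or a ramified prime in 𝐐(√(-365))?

inert — (647) stays prime in O_K

Since -365 ≢ 1 mod 4, the ring of integers is ℤ[√-365] with discriminant 4·(-365) = -1460.
disc(K) = -1460 is not divisible by 647; 647 is unramified.
Legendre symbol by Euler's criterion: (-365/647) ≡ (-365)^323 ≡ 646 (mod 647), i.e. (-365/647) = -1.
d is a non-residue mod p, hence 647 remains inert in O_K.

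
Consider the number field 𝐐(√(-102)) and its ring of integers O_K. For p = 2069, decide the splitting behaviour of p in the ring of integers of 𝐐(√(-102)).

-102 mod 4 = 2, hence disc K = 4·(-102) = -408 and O_K = ℤ[√-102].
Since gcd(2069, -408) = 1 the prime 2069 does not ramify.
Legendre symbol by Euler's criterion: (-102/2069) ≡ (-102)^1034 ≡ 2068 (mod 2069), i.e. (-102/2069) = -1.
d is a non-residue mod p, hence 2069 remains inert in O_K.

inert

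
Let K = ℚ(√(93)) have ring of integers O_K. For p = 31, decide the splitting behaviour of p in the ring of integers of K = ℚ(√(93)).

p ramifies

93 mod 4 = 1, hence disc K = 93 and O_K = ℤ[(1+√93)/2].
Ramification test: 31 | 93. The prime 31 ramifies in K.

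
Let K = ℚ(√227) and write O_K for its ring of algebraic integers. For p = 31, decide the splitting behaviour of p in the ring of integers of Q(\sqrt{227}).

split — (31) = 𝔭₁𝔭₂ with 𝔭₁ ≠ 𝔭₂

d = 227 ≡ 3 (mod 4), so O_K = ℤ[√227] and disc(K) = 4d = 908.
Since gcd(31, 908) = 1 the prime 31 does not ramify.
(227/31) = 10^15 mod 31 = 1, giving Legendre symbol 1.
d is a quadratic residue mod p, hence 31 splits in O_K.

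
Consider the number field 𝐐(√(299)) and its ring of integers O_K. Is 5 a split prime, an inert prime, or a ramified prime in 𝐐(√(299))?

299 mod 4 = 3, hence disc K = 4·299 = 1196 and O_K = ℤ[√299].
5 ∤ 1196, so 5 is unramified.
Compute (299/5) via Euler: 4^((5-1)/2) mod 5 = 1, so (299/5) = 1.
Legendre symbol 1 ⇒ 5 is split.

split — (5) = 𝔭₁𝔭₂ with 𝔭₁ ≠ 𝔭₂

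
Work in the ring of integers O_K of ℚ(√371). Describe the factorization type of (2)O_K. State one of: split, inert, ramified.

d = 371 ≡ 3 (mod 4), so O_K = ℤ[√371] and disc(K) = 4d = 1484.
disc(K) = 1484 = 2·742, so p = 2 is ramified.

ramified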